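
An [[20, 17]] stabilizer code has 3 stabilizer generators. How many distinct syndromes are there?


Each stabilizer generator gives a binary (+1 or -1) measurement outcome.
With 3 independent generators:
Total syndromes = 2^3
= 8

8


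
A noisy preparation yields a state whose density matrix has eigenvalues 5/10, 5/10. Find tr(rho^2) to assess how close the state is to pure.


tr(rho^2) = sum of eigenvalues squared
= (5/10)^2 + (5/10)^2
= (25 + 25) / 100
= 50/100
= 0.5000

0.5000


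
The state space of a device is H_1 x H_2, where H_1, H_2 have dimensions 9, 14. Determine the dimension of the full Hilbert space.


dim(H_1 x H_2) = 9 * 14
= 126

126


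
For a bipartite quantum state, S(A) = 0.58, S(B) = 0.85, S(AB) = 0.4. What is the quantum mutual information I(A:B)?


I(A:B) = S(A) + S(B) - S(AB)
= 0.58 + 0.85 - 0.4
= 1.0300

1.0300


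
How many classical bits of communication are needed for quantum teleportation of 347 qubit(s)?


Quantum teleportation requires 2 classical bits per qubit teleported.
347 qubit(s) -> 2 * 347 = 694 classical bits

694


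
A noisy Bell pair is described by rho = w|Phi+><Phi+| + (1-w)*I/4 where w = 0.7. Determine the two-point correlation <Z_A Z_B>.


|Phi+> = (|00> + |11>)/sqrt(2)
For the pure Bell state, <Z_A Z_B> = +1 (Bell-state Pauli correlator).
The maximally-mixed part I/4 has tr(I/4 * P tensor P) = 0 for any traceless Pauli P.
So <Z_A Z_B>_rho = w * (+1) + (1 - w) * 0
= 0.7 * (+1)
= 0.7000

0.7000


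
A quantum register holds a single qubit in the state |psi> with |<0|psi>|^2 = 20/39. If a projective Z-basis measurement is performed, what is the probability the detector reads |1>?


|alpha|^2 = 20/39 = 0.5128
|beta|^2 = 1 - 20/39 = 19/39 = 0.4872
P(|1>) = |beta|^2 = 0.4872

0.4872


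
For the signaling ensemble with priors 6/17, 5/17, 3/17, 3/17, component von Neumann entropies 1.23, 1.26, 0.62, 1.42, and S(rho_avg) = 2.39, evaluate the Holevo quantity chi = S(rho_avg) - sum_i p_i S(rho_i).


chi = S(rho) - sum_i p_i * S(rho_i)
Weighted entropy = 6/17 * 1.23 + 5/17 * 1.26 + 3/17 * 0.62 + 3/17 * 1.42
= 1.1647
chi = 2.39 - 1.1647
= 1.2253

1.2253


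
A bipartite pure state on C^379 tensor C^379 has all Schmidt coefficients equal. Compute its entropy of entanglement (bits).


For a maximally entangled state in d x d:
S = log2(d) = log2(379)
= 8.5661

8.5661


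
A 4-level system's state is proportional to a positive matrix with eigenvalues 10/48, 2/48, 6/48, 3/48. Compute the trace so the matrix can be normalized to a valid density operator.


tr(M) = sum of eigenvalues
= 10/48 + 2/48 + 6/48 + 3/48
= 21/48
= 0.4375

0.4375


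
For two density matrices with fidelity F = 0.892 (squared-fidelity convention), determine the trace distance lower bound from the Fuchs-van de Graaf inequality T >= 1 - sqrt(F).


Fuchs-van de Graaf (squared-fidelity convention): 1 - sqrt(F) <= T <= sqrt(1 - F).
Lower bound: T >= 1 - sqrt(F)
sqrt(F) = sqrt(0.892) = 0.9445
T >= 1 - 0.9445
T >= 0.0555

0.0555


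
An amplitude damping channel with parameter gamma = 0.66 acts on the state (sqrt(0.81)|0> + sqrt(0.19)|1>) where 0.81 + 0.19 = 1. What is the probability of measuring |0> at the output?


For amplitude damping with parameter gamma on state sqrt(a)|0> + sqrt(b)|1>:
alpha^2 = 0.81, beta^2 = 0.19
P(|0>) = alpha^2 + gamma * beta^2
= 0.81 + 0.66 * 0.19
= 0.81 + 0.1254
= 0.9354

0.9354


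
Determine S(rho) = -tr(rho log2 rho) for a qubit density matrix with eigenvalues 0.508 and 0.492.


S = -p*log2(p) - (1-p)*log2(1-p)
p = 0.5080, 1-p = 0.4920
= -0.5080 * log2(0.5080) - 0.4920 * log2(0.4920)
= -(-0.4964) - (-0.5034)
= 0.9998

0.9998


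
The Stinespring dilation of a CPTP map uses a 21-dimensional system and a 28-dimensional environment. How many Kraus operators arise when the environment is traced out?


Tracing out the environment in an orthonormal basis {|i>_E} gives Kraus operators K_i = <i|_E U |0>_E.
Number of Kraus operators = dim(H_env) = d_env
= 28

28


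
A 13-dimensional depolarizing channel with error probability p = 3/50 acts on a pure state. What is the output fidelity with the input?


F = (1-p) + p/d
= (1 - 0.0600) + 0.0600/13
= 0.9400 + 0.0046
= 0.9446

0.9446


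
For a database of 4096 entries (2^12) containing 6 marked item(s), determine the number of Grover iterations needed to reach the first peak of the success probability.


After j Grover iterations the success probability is P(j) = sin^2((2j+1)*theta), where sin(theta) = sqrt(k/N).
N = 2^12 = 4096, k = 6
sin(theta) = sqrt(k/N) = 0.03827327723
theta = arcsin(sqrt(k/N)) = 0.03828262746 rad
P(j) reaches its first maximum when (2j+1)*theta is as close as possible to pi/2, i.e. j = round(pi/(4*theta) - 1/2).
pi/(4*theta) - 1/2 = 20.0158
(For comparison, the common estimate pi/4 * sqrt(N/k) = 20.5208; the exact maximiser is used here.)
Optimal iterations = 20

20


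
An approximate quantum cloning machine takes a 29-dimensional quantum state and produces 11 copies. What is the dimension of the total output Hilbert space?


Output space = H^(tensor 11) where dim(H) = 29
dim = 29^11
= 841 (after 2 factors)
= 24389 (after 3 factors)
= 707281 (after 4 factors)
= 20511149 (after 5 factors)
= 594823321 (after 6 factors)
= 17249876309 (after 7 factors)
= 500246412961 (after 8 factors)
= 14507145975869 (after 9 factors)
= 420707233300201 (after 10 factors)
= 12200509765705829 (after 11 factors)
= 12200509765705829

12200509765705829


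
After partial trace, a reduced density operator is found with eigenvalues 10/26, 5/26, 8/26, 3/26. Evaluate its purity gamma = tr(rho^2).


tr(rho^2) = sum of eigenvalues squared
= (10/26)^2 + (5/26)^2 + (8/26)^2 + (3/26)^2
= (100 + 25 + 64 + 9) / 676
= 198/676
= 0.2929

0.2929


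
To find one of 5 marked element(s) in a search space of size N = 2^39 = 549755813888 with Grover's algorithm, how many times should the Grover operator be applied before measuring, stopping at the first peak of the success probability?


After j Grover iterations the success probability is P(j) = sin^2((2j+1)*theta), where sin(theta) = sqrt(k/N).
N = 2^39 = 549755813888, k = 5
sin(theta) = sqrt(k/N) = 3.015782986e-06
theta = arcsin(sqrt(k/N)) = 3.015782986e-06 rad
P(j) reaches its first maximum when (2j+1)*theta is as close as possible to pi/2, i.e. j = round(pi/(4*theta) - 1/2).
pi/(4*theta) - 1/2 = 260428.7706
(For comparison, the common estimate pi/4 * sqrt(N/k) = 260429.2706; the exact maximiser is used here.)
Optimal iterations = 260429

260429


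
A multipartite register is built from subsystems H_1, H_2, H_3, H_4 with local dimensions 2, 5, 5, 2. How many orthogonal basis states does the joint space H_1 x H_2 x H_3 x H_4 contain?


dim(H_1 x H_2 x H_3 x H_4) = 2 * 5 * 5 * 2
= 10 * 5 * 2
= 50 * 2
= 100

100


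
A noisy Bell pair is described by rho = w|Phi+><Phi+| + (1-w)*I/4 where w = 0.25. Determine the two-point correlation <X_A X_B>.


|Phi+> = (|00> + |11>)/sqrt(2)
For the pure Bell state, <X_A X_B> = +1 (Bell-state Pauli correlator).
The maximally-mixed part I/4 has tr(I/4 * P tensor P) = 0 for any traceless Pauli P.
So <X_A X_B>_rho = w * (+1) + (1 - w) * 0
= 0.25 * (+1)
= 0.2500

0.2500


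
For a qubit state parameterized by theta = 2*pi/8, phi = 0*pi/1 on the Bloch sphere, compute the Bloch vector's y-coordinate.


theta = 0.7854, phi = 0.0000
r_y = sin(theta)*sin(phi) = 0.7071 * 0.0000
r_y = 0.0000

0.0000


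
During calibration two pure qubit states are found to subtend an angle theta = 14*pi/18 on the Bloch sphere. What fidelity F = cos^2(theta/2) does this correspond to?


For states separated by angle theta on Bloch sphere:
F = cos^2(theta/2)
theta = 14*pi/18 = 2.4435
theta/2 = 1.2217
cos(theta/2) = 0.3420
F = 0.1170

0.1170


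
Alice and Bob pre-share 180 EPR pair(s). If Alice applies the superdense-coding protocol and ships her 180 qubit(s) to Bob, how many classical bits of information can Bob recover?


Superdense coding allows 2 classical bits per shared entangled pair.
180 pair(s) -> 2 * 180 = 360 classical bits

360


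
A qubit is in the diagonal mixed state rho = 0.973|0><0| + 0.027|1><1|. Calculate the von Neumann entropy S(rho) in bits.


S = -p*log2(p) - (1-p)*log2(1-p)
p = 0.9730, 1-p = 0.0270
= -0.9730 * log2(0.9730) - 0.0270 * log2(0.0270)
= -(-0.0384) - (-0.1407)
= 0.1791

0.1791


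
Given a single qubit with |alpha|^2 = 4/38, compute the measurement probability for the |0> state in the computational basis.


|alpha|^2 = 4/38 = 0.1053
|beta|^2 = 1 - 4/38 = 34/38 = 0.8947
P(|0>) = |alpha|^2 = 0.1053

0.1053


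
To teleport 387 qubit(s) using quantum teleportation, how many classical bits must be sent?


Quantum teleportation requires 2 classical bits per qubit teleported.
387 qubit(s) -> 2 * 387 = 774 classical bits

774


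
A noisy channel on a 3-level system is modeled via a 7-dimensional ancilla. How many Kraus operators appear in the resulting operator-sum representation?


Tracing out the environment in an orthonormal basis {|i>_E} gives Kraus operators K_i = <i|_E U |0>_E.
Number of Kraus operators = dim(H_env) = d_env
= 7

7


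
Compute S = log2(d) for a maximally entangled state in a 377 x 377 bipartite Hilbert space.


For a maximally entangled state in d x d:
S = log2(d) = log2(377)
= 8.5584

8.5584


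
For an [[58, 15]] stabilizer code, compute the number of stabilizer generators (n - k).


For an [[n,k]] stabilizer code:
Number of stabilizer generators = n - k
= 58 - 15
= 43

43


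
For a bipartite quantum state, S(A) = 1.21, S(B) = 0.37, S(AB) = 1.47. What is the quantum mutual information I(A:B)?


I(A:B) = S(A) + S(B) - S(AB)
= 1.21 + 0.37 - 1.47
= 0.1100

0.1100


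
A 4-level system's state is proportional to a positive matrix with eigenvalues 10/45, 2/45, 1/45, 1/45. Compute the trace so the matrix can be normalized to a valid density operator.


tr(M) = sum of eigenvalues
= 10/45 + 2/45 + 1/45 + 1/45
= 14/45
= 0.3111

0.3111


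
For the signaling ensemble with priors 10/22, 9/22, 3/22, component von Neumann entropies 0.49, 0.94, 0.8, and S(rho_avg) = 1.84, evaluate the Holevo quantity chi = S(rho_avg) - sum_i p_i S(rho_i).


chi = S(rho) - sum_i p_i * S(rho_i)
Weighted entropy = 10/22 * 0.49 + 9/22 * 0.94 + 3/22 * 0.8
= 0.7164
chi = 1.84 - 0.7164
= 1.1236

1.1236


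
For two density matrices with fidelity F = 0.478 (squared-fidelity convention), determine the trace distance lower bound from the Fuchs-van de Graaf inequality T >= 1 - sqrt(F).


Fuchs-van de Graaf (squared-fidelity convention): 1 - sqrt(F) <= T <= sqrt(1 - F).
Lower bound: T >= 1 - sqrt(F)
sqrt(F) = sqrt(0.478) = 0.6914
T >= 1 - 0.6914
T >= 0.3086

0.3086


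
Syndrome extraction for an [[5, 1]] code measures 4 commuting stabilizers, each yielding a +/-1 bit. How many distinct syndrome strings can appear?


Each stabilizer generator gives a binary (+1 or -1) measurement outcome.
With 4 independent generators:
Total syndromes = 2^4
= 16

16


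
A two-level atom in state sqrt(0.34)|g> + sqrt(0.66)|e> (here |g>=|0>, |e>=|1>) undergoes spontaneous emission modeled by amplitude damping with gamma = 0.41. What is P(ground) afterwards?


For amplitude damping with parameter gamma on state sqrt(a)|0> + sqrt(b)|1>:
alpha^2 = 0.34, beta^2 = 0.66
P(|0>) = alpha^2 + gamma * beta^2
= 0.34 + 0.41 * 0.66
= 0.34 + 0.2706
= 0.6106

0.6106


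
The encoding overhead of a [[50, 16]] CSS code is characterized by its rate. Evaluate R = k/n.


Code rate R = k/n
= 16/50
= 0.3200

0.3200


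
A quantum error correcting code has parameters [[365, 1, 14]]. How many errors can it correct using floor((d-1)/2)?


Code parameters: [[365, 1, 14]], distance d = 14.
Number of correctable errors = floor((d-1)/2)
= floor((14 - 1)/2)
= floor(13/2)
= 6

6


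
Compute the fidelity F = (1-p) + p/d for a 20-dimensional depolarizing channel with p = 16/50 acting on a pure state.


F = (1-p) + p/d
= (1 - 0.3200) + 0.3200/20
= 0.6800 + 0.0160
= 0.6960

0.6960


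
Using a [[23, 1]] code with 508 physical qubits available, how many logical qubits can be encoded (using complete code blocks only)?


Each code block uses 23 physical qubits for 1 logical qubit(s).
Number of complete blocks = floor(508 / 23) = 22
Logical qubits = 22 * 1
= 22

22


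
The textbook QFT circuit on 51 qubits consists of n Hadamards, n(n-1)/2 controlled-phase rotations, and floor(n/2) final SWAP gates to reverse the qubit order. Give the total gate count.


Hadamard gates: 51
Controlled rotations: n*(n-1)/2 = 51*50/2 = 1275
SWAP gates: floor(n/2) = floor(51/2) = 25
Total = 51 + 1275 + 25
= 1351

1351


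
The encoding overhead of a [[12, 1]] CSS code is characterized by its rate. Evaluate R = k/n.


Code rate R = k/n
= 1/12
= 0.0833

0.0833


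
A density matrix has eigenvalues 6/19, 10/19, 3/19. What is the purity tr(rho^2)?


tr(rho^2) = sum of eigenvalues squared
= (6/19)^2 + (10/19)^2 + (3/19)^2
= (36 + 100 + 9) / 361
= 145/361
= 0.4017

0.4017


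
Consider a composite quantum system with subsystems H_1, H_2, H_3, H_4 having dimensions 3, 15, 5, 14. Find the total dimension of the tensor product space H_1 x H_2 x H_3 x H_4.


dim(H_1 x H_2 x H_3 x H_4) = 3 * 15 * 5 * 14
= 45 * 5 * 14
= 225 * 14
= 3150

3150


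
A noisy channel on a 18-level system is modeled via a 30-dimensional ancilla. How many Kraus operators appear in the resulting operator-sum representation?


Tracing out the environment in an orthonormal basis {|i>_E} gives Kraus operators K_i = <i|_E U |0>_E.
Number of Kraus operators = dim(H_env) = d_env
= 30

30


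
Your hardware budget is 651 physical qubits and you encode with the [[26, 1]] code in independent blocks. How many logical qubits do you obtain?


Each code block uses 26 physical qubits for 1 logical qubit(s).
Number of complete blocks = floor(651 / 26) = 25
Logical qubits = 25 * 1
= 25

25


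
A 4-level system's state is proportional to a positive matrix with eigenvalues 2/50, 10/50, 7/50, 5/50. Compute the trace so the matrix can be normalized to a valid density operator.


tr(M) = sum of eigenvalues
= 2/50 + 10/50 + 7/50 + 5/50
= 24/50
= 0.4800

0.4800


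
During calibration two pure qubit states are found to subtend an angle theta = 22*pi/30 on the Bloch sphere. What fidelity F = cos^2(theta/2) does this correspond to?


For states separated by angle theta on Bloch sphere:
F = cos^2(theta/2)
theta = 22*pi/30 = 2.3038
theta/2 = 1.1519
cos(theta/2) = 0.4067
F = 0.1654

0.1654


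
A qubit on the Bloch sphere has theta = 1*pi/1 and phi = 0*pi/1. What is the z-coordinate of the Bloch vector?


theta = 3.1416, phi = 0.0000
r_z = cos(theta) = -1.0000

-1.0000


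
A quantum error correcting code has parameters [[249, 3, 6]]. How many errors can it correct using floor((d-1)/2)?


Code parameters: [[249, 3, 6]], distance d = 6.
Number of correctable errors = floor((d-1)/2)
= floor((6 - 1)/2)
= floor(5/2)
= 2

2


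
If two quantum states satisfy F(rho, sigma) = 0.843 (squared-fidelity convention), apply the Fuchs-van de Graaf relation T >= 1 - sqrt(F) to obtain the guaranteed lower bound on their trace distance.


Fuchs-van de Graaf (squared-fidelity convention): 1 - sqrt(F) <= T <= sqrt(1 - F).
Lower bound: T >= 1 - sqrt(F)
sqrt(F) = sqrt(0.843) = 0.9182
T >= 1 - 0.9182
T >= 0.0818

0.0818


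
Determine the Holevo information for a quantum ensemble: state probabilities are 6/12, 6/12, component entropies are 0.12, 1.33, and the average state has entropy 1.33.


chi = S(rho) - sum_i p_i * S(rho_i)
Weighted entropy = 6/12 * 0.12 + 6/12 * 1.33
= 0.7250
chi = 1.33 - 0.7250
= 0.6050

0.6050


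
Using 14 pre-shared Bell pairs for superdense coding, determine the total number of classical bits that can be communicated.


Superdense coding allows 2 classical bits per shared entangled pair.
14 pair(s) -> 2 * 14 = 28 classical bits

28


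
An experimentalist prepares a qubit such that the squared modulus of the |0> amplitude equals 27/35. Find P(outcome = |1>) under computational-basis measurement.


|alpha|^2 = 27/35 = 0.7714
|beta|^2 = 1 - 27/35 = 8/35 = 0.2286
P(|1>) = |beta|^2 = 0.2286

0.2286


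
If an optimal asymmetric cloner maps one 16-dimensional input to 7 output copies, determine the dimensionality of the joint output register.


Output space = H^(tensor 7) where dim(H) = 16
dim = 16^7
= 256 (after 2 factors)
= 4096 (after 3 factors)
= 65536 (after 4 factors)
= 1048576 (after 5 factors)
= 16777216 (after 6 factors)
= 268435456 (after 7 factors)
= 268435456

268435456


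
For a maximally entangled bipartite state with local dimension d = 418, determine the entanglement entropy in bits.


For a maximally entangled state in d x d:
S = log2(d) = log2(418)
= 8.7074

8.7074


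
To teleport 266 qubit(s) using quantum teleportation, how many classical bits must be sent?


Quantum teleportation requires 2 classical bits per qubit teleported.
266 qubit(s) -> 2 * 266 = 532 classical bits

532


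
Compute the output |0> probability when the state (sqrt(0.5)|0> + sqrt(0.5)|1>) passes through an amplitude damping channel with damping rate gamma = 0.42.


For amplitude damping with parameter gamma on state sqrt(a)|0> + sqrt(b)|1>:
alpha^2 = 0.5, beta^2 = 0.5
P(|0>) = alpha^2 + gamma * beta^2
= 0.5 + 0.42 * 0.5
= 0.5 + 0.2100
= 0.7100

0.7100


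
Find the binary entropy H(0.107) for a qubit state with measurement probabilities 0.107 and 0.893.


S = -p*log2(p) - (1-p)*log2(1-p)
p = 0.1070, 1-p = 0.8930
= -0.1070 * log2(0.1070) - 0.8930 * log2(0.8930)
= -(-0.3450) - (-0.1458)
= 0.4908

0.4908


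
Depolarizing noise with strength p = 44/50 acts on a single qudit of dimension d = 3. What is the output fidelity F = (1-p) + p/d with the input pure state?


F = (1-p) + p/d
= (1 - 0.8800) + 0.8800/3
= 0.1200 + 0.2933
= 0.4133

0.4133


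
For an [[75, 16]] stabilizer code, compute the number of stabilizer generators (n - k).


For an [[n,k]] stabilizer code:
Number of stabilizer generators = n - k
= 75 - 16
= 59

59


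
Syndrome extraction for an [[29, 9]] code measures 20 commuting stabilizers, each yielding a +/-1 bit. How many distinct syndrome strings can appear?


Each stabilizer generator gives a binary (+1 or -1) measurement outcome.
With 20 independent generators:
Total syndromes = 2^20
= 1048576

1048576


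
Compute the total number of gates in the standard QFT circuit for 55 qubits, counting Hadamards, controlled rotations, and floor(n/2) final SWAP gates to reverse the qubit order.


Hadamard gates: 55
Controlled rotations: n*(n-1)/2 = 55*54/2 = 1485
SWAP gates: floor(n/2) = floor(55/2) = 27
Total = 55 + 1485 + 27
= 1567

1567


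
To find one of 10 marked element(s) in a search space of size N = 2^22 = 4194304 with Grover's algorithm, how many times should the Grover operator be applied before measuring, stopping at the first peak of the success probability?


After j Grover iterations the success probability is P(j) = sin^2((2j+1)*theta), where sin(theta) = sqrt(k/N).
N = 2^22 = 4194304, k = 10
sin(theta) = sqrt(k/N) = 0.001544080889
theta = arcsin(sqrt(k/N)) = 0.001544081502 rad
P(j) reaches its first maximum when (2j+1)*theta is as close as possible to pi/2, i.e. j = round(pi/(4*theta) - 1/2).
pi/(4*theta) - 1/2 = 508.1507
(For comparison, the common estimate pi/4 * sqrt(N/k) = 508.6509; the exact maximiser is used here.)
Optimal iterations = 508

508


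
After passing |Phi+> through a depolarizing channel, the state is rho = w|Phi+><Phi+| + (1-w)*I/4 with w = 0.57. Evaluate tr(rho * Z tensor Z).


|Phi+> = (|00> + |11>)/sqrt(2)
For the pure Bell state, <Z_A Z_B> = +1 (Bell-state Pauli correlator).
The maximally-mixed part I/4 has tr(I/4 * P tensor P) = 0 for any traceless Pauli P.
So <Z_A Z_B>_rho = w * (+1) + (1 - w) * 0
= 0.57 * (+1)
= 0.5700

0.5700


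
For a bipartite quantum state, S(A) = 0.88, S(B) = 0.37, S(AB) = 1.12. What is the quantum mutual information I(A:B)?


I(A:B) = S(A) + S(B) - S(AB)
= 0.88 + 0.37 - 1.12
= 0.1300

0.1300


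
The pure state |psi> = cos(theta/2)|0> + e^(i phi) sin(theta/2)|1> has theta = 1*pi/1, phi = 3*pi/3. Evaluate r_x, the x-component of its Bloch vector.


theta = 3.1416, phi = 3.1416
r_x = sin(theta)*cos(phi) = 0.0000 * -1.0000
r_x = 0.0000

0.0000


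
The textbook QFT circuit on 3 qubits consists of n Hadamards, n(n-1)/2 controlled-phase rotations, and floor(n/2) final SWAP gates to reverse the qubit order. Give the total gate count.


Hadamard gates: 3
Controlled rotations: n*(n-1)/2 = 3*2/2 = 3
SWAP gates: floor(n/2) = floor(3/2) = 1
Total = 3 + 3 + 1
= 7

7


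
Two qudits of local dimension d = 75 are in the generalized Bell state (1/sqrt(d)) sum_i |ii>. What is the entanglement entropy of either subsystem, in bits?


For a maximally entangled state in d x d:
S = log2(d) = log2(75)
= 6.2288

6.2288


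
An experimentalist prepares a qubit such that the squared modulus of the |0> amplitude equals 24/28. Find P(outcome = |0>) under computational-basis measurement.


|alpha|^2 = 24/28 = 0.8571
|beta|^2 = 1 - 24/28 = 4/28 = 0.1429
P(|0>) = |alpha|^2 = 0.8571

0.8571


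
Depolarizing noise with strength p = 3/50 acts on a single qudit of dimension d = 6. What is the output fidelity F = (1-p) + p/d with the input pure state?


F = (1-p) + p/d
= (1 - 0.0600) + 0.0600/6
= 0.9400 + 0.0100
= 0.9500

0.9500


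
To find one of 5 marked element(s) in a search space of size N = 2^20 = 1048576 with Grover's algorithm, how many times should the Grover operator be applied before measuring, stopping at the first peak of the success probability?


After j Grover iterations the success probability is P(j) = sin^2((2j+1)*theta), where sin(theta) = sqrt(k/N).
N = 2^20 = 1048576, k = 5
sin(theta) = sqrt(k/N) = 0.002183660134
theta = arcsin(sqrt(k/N)) = 0.00218366187 rad
P(j) reaches its first maximum when (2j+1)*theta is as close as possible to pi/2, i.e. j = round(pi/(4*theta) - 1/2).
pi/(4*theta) - 1/2 = 359.1702
(For comparison, the common estimate pi/4 * sqrt(N/k) = 359.6705; the exact maximiser is used here.)
Optimal iterations = 359

359


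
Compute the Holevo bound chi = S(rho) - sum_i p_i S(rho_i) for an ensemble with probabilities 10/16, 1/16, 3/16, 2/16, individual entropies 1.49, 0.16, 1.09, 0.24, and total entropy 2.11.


chi = S(rho) - sum_i p_i * S(rho_i)
Weighted entropy = 10/16 * 1.49 + 1/16 * 0.16 + 3/16 * 1.09 + 2/16 * 0.24
= 1.1756
chi = 2.11 - 1.1756
= 0.9344

0.9344


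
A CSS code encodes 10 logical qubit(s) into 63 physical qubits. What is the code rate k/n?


Code rate R = k/n
= 10/63
= 0.1587

0.1587


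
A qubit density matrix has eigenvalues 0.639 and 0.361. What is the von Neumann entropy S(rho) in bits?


S = -p*log2(p) - (1-p)*log2(1-p)
p = 0.6390, 1-p = 0.3610
= -0.6390 * log2(0.6390) - 0.3610 * log2(0.3610)
= -(-0.4129) - (-0.5306)
= 0.9435

0.9435


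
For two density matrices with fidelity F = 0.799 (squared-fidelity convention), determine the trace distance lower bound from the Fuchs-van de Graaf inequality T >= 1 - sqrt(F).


Fuchs-van de Graaf (squared-fidelity convention): 1 - sqrt(F) <= T <= sqrt(1 - F).
Lower bound: T >= 1 - sqrt(F)
sqrt(F) = sqrt(0.799) = 0.8939
T >= 1 - 0.8939
T >= 0.1061

0.1061


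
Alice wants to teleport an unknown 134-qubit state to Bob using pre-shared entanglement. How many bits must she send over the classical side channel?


Quantum teleportation requires 2 classical bits per qubit teleported.
134 qubit(s) -> 2 * 134 = 268 classical bits

268


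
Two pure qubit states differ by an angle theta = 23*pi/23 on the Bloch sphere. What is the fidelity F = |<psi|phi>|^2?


For states separated by angle theta on Bloch sphere:
F = cos^2(theta/2)
theta = 23*pi/23 = 3.1416
theta/2 = 1.5708
cos(theta/2) = 0.0000
F = 0.0000

0.0000


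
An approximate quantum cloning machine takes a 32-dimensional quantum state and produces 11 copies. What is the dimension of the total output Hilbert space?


Output space = H^(tensor 11) where dim(H) = 32
dim = 32^11
= 1024 (after 2 factors)
= 32768 (after 3 factors)
= 1048576 (after 4 factors)
= 33554432 (after 5 factors)
= 1073741824 (after 6 factors)
= 34359738368 (after 7 factors)
= 1099511627776 (after 8 factors)
= 35184372088832 (after 9 factors)
= 1125899906842624 (after 10 factors)
= 36028797018963968 (after 11 factors)
= 36028797018963968

36028797018963968


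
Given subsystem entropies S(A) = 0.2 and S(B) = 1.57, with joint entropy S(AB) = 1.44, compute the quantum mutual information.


I(A:B) = S(A) + S(B) - S(AB)
= 0.2 + 1.57 - 1.44
= 0.3300

0.3300


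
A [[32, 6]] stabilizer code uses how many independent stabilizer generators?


For an [[n,k]] stabilizer code:
Number of stabilizer generators = n - k
= 32 - 6
= 26

26


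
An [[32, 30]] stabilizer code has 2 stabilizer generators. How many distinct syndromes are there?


Each stabilizer generator gives a binary (+1 or -1) measurement outcome.
With 2 independent generators:
Total syndromes = 2^2
= 4

4


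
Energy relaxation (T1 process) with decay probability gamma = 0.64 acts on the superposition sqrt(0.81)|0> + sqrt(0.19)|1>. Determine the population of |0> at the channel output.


For amplitude damping with parameter gamma on state sqrt(a)|0> + sqrt(b)|1>:
alpha^2 = 0.81, beta^2 = 0.19
P(|0>) = alpha^2 + gamma * beta^2
= 0.81 + 0.64 * 0.19
= 0.81 + 0.1216
= 0.9316

0.9316


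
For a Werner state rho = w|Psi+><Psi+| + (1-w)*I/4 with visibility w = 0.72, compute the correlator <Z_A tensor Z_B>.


|Psi+> = (|01> + |10>)/sqrt(2)
For the pure Bell state, <Z_A Z_B> = -1 (Bell-state Pauli correlator).
The maximally-mixed part I/4 has tr(I/4 * P tensor P) = 0 for any traceless Pauli P.
So <Z_A Z_B>_rho = w * (-1) + (1 - w) * 0
= 0.72 * (-1)
= -0.7200

-0.7200


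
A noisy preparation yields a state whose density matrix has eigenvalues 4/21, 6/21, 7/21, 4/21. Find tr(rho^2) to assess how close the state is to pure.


tr(rho^2) = sum of eigenvalues squared
= (4/21)^2 + (6/21)^2 + (7/21)^2 + (4/21)^2
= (16 + 36 + 49 + 16) / 441
= 117/441
= 0.2653

0.2653


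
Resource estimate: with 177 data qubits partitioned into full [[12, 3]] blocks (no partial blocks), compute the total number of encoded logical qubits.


Each code block uses 12 physical qubits for 3 logical qubit(s).
Number of complete blocks = floor(177 / 12) = 14
Logical qubits = 14 * 3
= 42

42


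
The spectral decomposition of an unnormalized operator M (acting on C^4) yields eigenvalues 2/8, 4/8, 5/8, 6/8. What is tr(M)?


tr(M) = sum of eigenvalues
= 2/8 + 4/8 + 5/8 + 6/8
= 17/8
= 2.1250

2.1250


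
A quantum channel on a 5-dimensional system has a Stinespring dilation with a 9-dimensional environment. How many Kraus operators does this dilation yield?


Tracing out the environment in an orthonormal basis {|i>_E} gives Kraus operators K_i = <i|_E U |0>_E.
Number of Kraus operators = dim(H_env) = d_env
= 9

9


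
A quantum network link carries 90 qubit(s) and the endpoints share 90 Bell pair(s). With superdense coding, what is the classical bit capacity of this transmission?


Superdense coding allows 2 classical bits per shared entangled pair.
90 pair(s) -> 2 * 90 = 180 classical bits

180


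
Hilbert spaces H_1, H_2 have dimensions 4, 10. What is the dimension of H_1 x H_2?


dim(H_1 x H_2) = 4 * 10
= 40

40


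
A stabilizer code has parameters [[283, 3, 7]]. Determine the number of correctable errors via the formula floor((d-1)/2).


Code parameters: [[283, 3, 7]], distance d = 7.
Number of correctable errors = floor((d-1)/2)
= floor((7 - 1)/2)
= floor(6/2)
= 3

3


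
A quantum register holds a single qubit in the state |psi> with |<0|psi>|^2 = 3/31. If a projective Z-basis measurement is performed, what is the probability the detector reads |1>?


|alpha|^2 = 3/31 = 0.0968
|beta|^2 = 1 - 3/31 = 28/31 = 0.9032
P(|1>) = |beta|^2 = 0.9032

0.9032


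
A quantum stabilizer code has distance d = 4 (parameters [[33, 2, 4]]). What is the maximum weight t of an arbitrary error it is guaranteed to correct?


Code parameters: [[33, 2, 4]], distance d = 4.
Number of correctable errors = floor((d-1)/2)
= floor((4 - 1)/2)
= floor(3/2)
= 1

1


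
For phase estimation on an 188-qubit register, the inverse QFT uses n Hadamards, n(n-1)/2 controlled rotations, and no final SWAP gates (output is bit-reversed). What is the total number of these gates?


Hadamard gates: 188
Controlled rotations: n*(n-1)/2 = 188*187/2 = 17578
SWAP gates: 0 (omitted)
Total = 188 + 17578
= 17766

17766


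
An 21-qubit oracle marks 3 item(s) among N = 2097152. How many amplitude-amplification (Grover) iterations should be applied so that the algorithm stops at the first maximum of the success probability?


After j Grover iterations the success probability is P(j) = sin^2((2j+1)*theta), where sin(theta) = sqrt(k/N).
N = 2^21 = 2097152, k = 3
sin(theta) = sqrt(k/N) = 0.001196039913
theta = arcsin(sqrt(k/N)) = 0.001196040199 rad
P(j) reaches its first maximum when (2j+1)*theta is as close as possible to pi/2, i.e. j = round(pi/(4*theta) - 1/2).
pi/(4*theta) - 1/2 = 656.1654
(For comparison, the common estimate pi/4 * sqrt(N/k) = 656.6655; the exact maximiser is used here.)
Optimal iterations = 656

656


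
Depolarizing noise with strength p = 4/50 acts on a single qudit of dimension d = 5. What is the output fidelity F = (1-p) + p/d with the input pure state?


F = (1-p) + p/d
= (1 - 0.0800) + 0.0800/5
= 0.9200 + 0.0160
= 0.9360

0.9360


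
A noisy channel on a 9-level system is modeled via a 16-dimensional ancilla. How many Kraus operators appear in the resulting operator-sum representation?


Tracing out the environment in an orthonormal basis {|i>_E} gives Kraus operators K_i = <i|_E U |0>_E.
Number of Kraus operators = dim(H_env) = d_env
= 16

16


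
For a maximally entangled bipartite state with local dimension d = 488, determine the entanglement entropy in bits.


For a maximally entangled state in d x d:
S = log2(d) = log2(488)
= 8.9307

8.9307


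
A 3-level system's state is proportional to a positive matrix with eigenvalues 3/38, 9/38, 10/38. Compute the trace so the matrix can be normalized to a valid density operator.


tr(M) = sum of eigenvalues
= 3/38 + 9/38 + 10/38
= 22/38
= 0.5789

0.5789


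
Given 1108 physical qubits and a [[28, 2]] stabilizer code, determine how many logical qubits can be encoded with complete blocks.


Each code block uses 28 physical qubits for 2 logical qubit(s).
Number of complete blocks = floor(1108 / 28) = 39
Logical qubits = 39 * 2
= 78

78


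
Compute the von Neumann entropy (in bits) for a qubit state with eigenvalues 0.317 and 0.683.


S = -p*log2(p) - (1-p)*log2(1-p)
p = 0.3170, 1-p = 0.6830
= -0.3170 * log2(0.3170) - 0.6830 * log2(0.6830)
= -(-0.5254) - (-0.3757)
= 0.9011

0.9011


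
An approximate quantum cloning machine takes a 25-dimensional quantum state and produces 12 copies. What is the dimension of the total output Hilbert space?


Output space = H^(tensor 12) where dim(H) = 25
dim = 25^12
= 625 (after 2 factors)
= 15625 (after 3 factors)
= 390625 (after 4 factors)
= 9765625 (after 5 factors)
= 244140625 (after 6 factors)
= 6103515625 (after 7 factors)
= 152587890625 (after 8 factors)
= 3814697265625 (after 9 factors)
= 95367431640625 (after 10 factors)
= 2384185791015625 (after 11 factors)
= 59604644775390625 (after 12 factors)
= 59604644775390625

59604644775390625


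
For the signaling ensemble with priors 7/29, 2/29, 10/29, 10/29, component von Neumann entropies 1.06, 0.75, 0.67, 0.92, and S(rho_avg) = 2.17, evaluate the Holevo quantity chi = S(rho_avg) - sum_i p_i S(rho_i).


chi = S(rho) - sum_i p_i * S(rho_i)
Weighted entropy = 7/29 * 1.06 + 2/29 * 0.75 + 10/29 * 0.67 + 10/29 * 0.92
= 0.8559
chi = 2.17 - 0.8559
= 1.3141

1.3141


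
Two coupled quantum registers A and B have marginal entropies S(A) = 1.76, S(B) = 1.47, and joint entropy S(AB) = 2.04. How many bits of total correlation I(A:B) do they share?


I(A:B) = S(A) + S(B) - S(AB)
= 1.76 + 1.47 - 2.04
= 1.1900

1.1900


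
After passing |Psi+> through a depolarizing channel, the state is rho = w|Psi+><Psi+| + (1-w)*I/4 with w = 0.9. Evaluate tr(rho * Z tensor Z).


|Psi+> = (|01> + |10>)/sqrt(2)
For the pure Bell state, <Z_A Z_B> = -1 (Bell-state Pauli correlator).
The maximally-mixed part I/4 has tr(I/4 * P tensor P) = 0 for any traceless Pauli P.
So <Z_A Z_B>_rho = w * (-1) + (1 - w) * 0
= 0.9 * (-1)
= -0.9000

-0.9000


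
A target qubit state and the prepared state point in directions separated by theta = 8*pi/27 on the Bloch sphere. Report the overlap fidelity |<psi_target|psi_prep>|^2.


For states separated by angle theta on Bloch sphere:
F = cos^2(theta/2)
theta = 8*pi/27 = 0.9308
theta/2 = 0.4654
cos(theta/2) = 0.8936
F = 0.7986

0.7986


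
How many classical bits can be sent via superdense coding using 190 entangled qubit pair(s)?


Superdense coding allows 2 classical bits per shared entangled pair.
190 pair(s) -> 2 * 190 = 380 classical bits

380


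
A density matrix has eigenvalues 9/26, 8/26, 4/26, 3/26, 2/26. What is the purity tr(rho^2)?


tr(rho^2) = sum of eigenvalues squared
= (9/26)^2 + (8/26)^2 + (4/26)^2 + (3/26)^2 + (2/26)^2
= (81 + 64 + 16 + 9 + 4) / 676
= 174/676
= 0.2574

0.2574


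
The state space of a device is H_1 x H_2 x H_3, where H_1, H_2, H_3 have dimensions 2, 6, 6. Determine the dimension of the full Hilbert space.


dim(H_1 x H_2 x H_3) = 2 * 6 * 6
= 12 * 6
= 72

72


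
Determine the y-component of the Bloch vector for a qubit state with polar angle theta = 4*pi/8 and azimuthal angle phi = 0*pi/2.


theta = 1.5708, phi = 0.0000
r_y = sin(theta)*sin(phi) = 1.0000 * 0.0000
r_y = 0.0000

0.0000


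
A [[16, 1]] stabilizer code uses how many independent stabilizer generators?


For an [[n,k]] stabilizer code:
Number of stabilizer generators = n - k
= 16 - 1
= 15

15


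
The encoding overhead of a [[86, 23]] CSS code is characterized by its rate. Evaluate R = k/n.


Code rate R = k/n
= 23/86
= 0.2674

0.2674


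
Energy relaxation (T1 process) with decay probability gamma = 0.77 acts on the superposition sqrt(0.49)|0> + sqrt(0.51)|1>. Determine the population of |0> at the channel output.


For amplitude damping with parameter gamma on state sqrt(a)|0> + sqrt(b)|1>:
alpha^2 = 0.49, beta^2 = 0.51
P(|0>) = alpha^2 + gamma * beta^2
= 0.49 + 0.77 * 0.51
= 0.49 + 0.3927
= 0.8827

0.8827


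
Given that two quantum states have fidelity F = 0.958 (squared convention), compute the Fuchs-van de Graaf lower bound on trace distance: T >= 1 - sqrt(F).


Fuchs-van de Graaf (squared-fidelity convention): 1 - sqrt(F) <= T <= sqrt(1 - F).
Lower bound: T >= 1 - sqrt(F)
sqrt(F) = sqrt(0.958) = 0.9788
T >= 1 - 0.9788
T >= 0.0212

0.0212


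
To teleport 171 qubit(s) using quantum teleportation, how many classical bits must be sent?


Quantum teleportation requires 2 classical bits per qubit teleported.
171 qubit(s) -> 2 * 171 = 342 classical bits

342


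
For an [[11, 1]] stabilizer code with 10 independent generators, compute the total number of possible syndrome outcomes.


Each stabilizer generator gives a binary (+1 or -1) measurement outcome.
With 10 independent generators:
Total syndromes = 2^10
= 1024

1024


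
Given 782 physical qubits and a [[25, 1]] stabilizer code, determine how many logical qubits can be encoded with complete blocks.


Each code block uses 25 physical qubits for 1 logical qubit(s).
Number of complete blocks = floor(782 / 25) = 31
Logical qubits = 31 * 1
= 31

31


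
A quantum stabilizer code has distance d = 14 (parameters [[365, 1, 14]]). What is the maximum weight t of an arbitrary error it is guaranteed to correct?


Code parameters: [[365, 1, 14]], distance d = 14.
Number of correctable errors = floor((d-1)/2)
= floor((14 - 1)/2)
= floor(13/2)
= 6

6


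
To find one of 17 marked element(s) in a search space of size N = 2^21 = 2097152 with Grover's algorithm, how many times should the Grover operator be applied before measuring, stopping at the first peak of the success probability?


After j Grover iterations the success probability is P(j) = sin^2((2j+1)*theta), where sin(theta) = sqrt(k/N).
N = 2^21 = 2097152, k = 17
sin(theta) = sqrt(k/N) = 0.00284714448
theta = arcsin(sqrt(k/N)) = 0.002847148327 rad
P(j) reaches its first maximum when (2j+1)*theta is as close as possible to pi/2, i.e. j = round(pi/(4*theta) - 1/2).
pi/(4*theta) - 1/2 = 275.3543
(For comparison, the common estimate pi/4 * sqrt(N/k) = 275.8547; the exact maximiser is used here.)
Optimal iterations = 275

275


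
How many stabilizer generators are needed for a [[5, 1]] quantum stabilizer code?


For an [[n,k]] stabilizer code:
Number of stabilizer generators = n - k
= 5 - 1
= 4

4


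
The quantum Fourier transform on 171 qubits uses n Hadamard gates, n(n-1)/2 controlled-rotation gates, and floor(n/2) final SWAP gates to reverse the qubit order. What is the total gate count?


Hadamard gates: 171
Controlled rotations: n*(n-1)/2 = 171*170/2 = 14535
SWAP gates: floor(n/2) = floor(171/2) = 85
Total = 171 + 14535 + 85
= 14791

14791


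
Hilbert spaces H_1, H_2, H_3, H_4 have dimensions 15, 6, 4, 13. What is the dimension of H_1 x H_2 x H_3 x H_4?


dim(H_1 x H_2 x H_3 x H_4) = 15 * 6 * 4 * 13
= 90 * 4 * 13
= 360 * 13
= 4680

4680


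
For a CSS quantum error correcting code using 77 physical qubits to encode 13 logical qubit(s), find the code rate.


Code rate R = k/n
= 13/77
= 0.1688

0.1688


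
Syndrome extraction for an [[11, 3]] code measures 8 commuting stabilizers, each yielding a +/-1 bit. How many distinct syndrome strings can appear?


Each stabilizer generator gives a binary (+1 or -1) measurement outcome.
With 8 independent generators:
Total syndromes = 2^8
= 256

256


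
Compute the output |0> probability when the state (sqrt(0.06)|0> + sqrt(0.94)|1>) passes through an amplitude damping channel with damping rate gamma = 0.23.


For amplitude damping with parameter gamma on state sqrt(a)|0> + sqrt(b)|1>:
alpha^2 = 0.06, beta^2 = 0.94
P(|0>) = alpha^2 + gamma * beta^2
= 0.06 + 0.23 * 0.94
= 0.06 + 0.2162
= 0.2762

0.2762


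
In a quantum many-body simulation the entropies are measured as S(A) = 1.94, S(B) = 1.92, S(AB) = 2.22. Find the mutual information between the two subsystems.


I(A:B) = S(A) + S(B) - S(AB)
= 1.94 + 1.92 - 2.22
= 1.6400

1.6400


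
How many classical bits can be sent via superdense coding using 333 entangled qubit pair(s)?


Superdense coding allows 2 classical bits per shared entangled pair.
333 pair(s) -> 2 * 333 = 666 classical bits

666


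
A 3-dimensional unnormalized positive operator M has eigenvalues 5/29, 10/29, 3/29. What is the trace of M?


tr(M) = sum of eigenvalues
= 5/29 + 10/29 + 3/29
= 18/29
= 0.6207

0.6207


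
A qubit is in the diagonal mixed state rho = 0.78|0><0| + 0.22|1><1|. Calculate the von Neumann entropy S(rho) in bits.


S = -p*log2(p) - (1-p)*log2(1-p)
p = 0.7800, 1-p = 0.2200
= -0.7800 * log2(0.7800) - 0.2200 * log2(0.2200)
= -(-0.2796) - (-0.4806)
= 0.7602

0.7602


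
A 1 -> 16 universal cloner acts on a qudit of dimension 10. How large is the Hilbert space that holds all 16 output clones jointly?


Output space = H^(tensor 16) where dim(H) = 10
dim = 10^16
= 100 (after 2 factors)
= 1000 (after 3 factors)
= 10000 (after 4 factors)
= 100000 (after 5 factors)
= 1000000 (after 6 factors)
= 10000000 (after 7 factors)
= 100000000 (after 8 factors)
= 1000000000 (after 9 factors)
= 10000000000 (after 10 factors)
= 100000000000 (after 11 factors)
= 1000000000000 (after 12 factors)
= 10000000000000 (after 13 factors)
= 100000000000000 (after 14 factors)
= 1000000000000000 (after 15 factors)
= 10000000000000000 (after 16 factors)
= 10000000000000000

10000000000000000
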